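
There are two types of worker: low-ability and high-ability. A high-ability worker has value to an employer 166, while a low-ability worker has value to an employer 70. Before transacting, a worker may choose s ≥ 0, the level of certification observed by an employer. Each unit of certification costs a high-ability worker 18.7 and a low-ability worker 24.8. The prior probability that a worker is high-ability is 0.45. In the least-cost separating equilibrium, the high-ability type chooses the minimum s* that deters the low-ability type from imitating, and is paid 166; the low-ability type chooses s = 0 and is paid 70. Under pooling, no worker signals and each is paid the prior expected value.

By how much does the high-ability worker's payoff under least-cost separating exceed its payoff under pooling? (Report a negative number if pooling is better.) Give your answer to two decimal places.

Least-cost separating signal: s* solves 70 = 166 − 24.8·s*, so s* = (166 − 70)/24.8 ≈ 3.8710.
High-ability type's separating payoff: 166 − 18.7 × s* = 166 − 18.7 × (166 − 70)/24.8 = 166 − 1795.2/24.8 ≈ 93.6129.
Pooling payoff: 0.45 × 166 + 0.55 × 70 = 113.2.
Difference: 93.6129 − 113.2 = -19.5871, i.e. -19.59 to two decimal places.
The high-ability type would prefer the pooling outcome.

-19.59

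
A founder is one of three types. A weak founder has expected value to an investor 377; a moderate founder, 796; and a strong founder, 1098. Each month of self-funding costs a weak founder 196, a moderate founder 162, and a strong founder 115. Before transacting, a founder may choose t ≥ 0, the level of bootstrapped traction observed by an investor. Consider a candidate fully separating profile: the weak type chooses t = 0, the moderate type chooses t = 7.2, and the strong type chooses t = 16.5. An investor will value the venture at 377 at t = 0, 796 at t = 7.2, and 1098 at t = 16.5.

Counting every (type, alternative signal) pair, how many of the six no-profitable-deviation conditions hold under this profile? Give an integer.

Strong (own payoff 1098 − 115×16.5 = -799.5): to t=0 gives 377 → profitable ✗; to t=7.2 gives 796 − 115×7.2 = -32 → profitable ✗.
Moderate (own payoff 796 − 162×7.2 = -370.4): to t=0 gives 377 → profitable ✗; to t=16.5 gives 1098 − 162×16.5 = -1575 → no gain ✓.
Weak (own payoff 377): to t=7.2 gives 796 − 196×7.2 = -615.2 → no gain ✓; to t=16.5 gives 1098 − 196×16.5 = -2136 → no gain ✓.
3 of the 6 constraints hold; not an equilibrium.

3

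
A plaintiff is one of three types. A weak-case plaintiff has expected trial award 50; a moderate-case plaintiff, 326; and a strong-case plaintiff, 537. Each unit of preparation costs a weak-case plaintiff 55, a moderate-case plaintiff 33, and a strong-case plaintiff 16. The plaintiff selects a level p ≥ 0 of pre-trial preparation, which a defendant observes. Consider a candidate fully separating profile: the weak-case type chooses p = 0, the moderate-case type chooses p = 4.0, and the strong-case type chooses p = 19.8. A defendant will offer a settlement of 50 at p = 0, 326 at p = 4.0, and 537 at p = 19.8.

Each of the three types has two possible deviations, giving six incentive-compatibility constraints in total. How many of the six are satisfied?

4

Strong-case (own payoff 537 − 16×19.8 = 220.2): to p=0 gives 50 → no gain ✓; to p=4.0 gives 326 − 16×4.0 = 262 → profitable ✗.
Weak-case (own payoff 50): to p=4.0 gives 326 − 55×4.0 = 106 → profitable ✗; to p=19.8 gives 537 − 55×19.8 = -552 → no gain ✓.
Moderate-case (own payoff 326 − 33×4.0 = 194): to p=0 gives 50 → no gain ✓; to p=19.8 gives 537 − 33×19.8 = -116.4 → no gain ✓.
4 of the 6 constraints hold; not an equilibrium.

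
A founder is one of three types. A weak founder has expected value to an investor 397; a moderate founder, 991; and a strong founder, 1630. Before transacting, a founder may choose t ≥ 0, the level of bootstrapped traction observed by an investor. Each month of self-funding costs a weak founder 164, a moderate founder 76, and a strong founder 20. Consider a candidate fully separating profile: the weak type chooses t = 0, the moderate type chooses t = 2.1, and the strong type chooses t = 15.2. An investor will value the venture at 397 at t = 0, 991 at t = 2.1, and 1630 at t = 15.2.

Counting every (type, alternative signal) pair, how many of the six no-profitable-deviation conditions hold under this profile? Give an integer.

5

Strong (own payoff 1630 − 20×15.2 = 1326): to t=0 gives 397 → no gain ✓; to t=2.1 gives 991 − 20×2.1 = 949 → no gain ✓.
Weak (own payoff 397): to t=2.1 gives 991 − 164×2.1 = 646.6 → profitable ✗; to t=15.2 gives 1630 − 164×15.2 = -862.8 → no gain ✓.
Moderate (own payoff 991 − 76×2.1 = 831.4): to t=0 gives 397 → no gain ✓; to t=15.2 gives 1630 − 76×15.2 = 474.8 → no gain ✓.
5 of the 6 constraints hold; not an equilibrium.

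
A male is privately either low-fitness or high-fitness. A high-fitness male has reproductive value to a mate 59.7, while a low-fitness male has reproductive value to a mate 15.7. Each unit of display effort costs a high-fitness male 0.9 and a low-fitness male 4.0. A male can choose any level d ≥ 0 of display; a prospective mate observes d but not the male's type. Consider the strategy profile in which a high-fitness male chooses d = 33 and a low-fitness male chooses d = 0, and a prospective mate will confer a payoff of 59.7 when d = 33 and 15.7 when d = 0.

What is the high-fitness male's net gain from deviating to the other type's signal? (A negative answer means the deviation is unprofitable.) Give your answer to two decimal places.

-14.30

Playing d = 33 the high-fitness male receives 59.7 − 0.9 × 33 = 30.
Deviating to d = 0 yields 15.7 instead.
Gain from deviating: 15.7 − 30 = -14.30.
The gain is negative, so the high-fitness type's incentive-compatibility constraint is satisfied.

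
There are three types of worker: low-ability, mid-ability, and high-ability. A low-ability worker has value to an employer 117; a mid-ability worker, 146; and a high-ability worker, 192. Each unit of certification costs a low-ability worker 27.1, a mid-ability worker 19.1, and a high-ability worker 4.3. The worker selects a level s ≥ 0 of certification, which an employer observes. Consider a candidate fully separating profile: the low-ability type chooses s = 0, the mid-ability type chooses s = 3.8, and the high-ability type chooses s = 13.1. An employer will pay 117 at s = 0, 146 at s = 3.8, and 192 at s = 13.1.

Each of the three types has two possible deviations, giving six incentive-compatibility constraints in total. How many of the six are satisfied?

5

Mid-ability (own payoff 146 − 19.1×3.8 = 73.42): to s=0 gives 117 → profitable ✗; to s=13.1 gives 192 − 19.1×13.1 = -58.21 → no gain ✓.
High-ability (own payoff 192 − 4.3×13.1 = 135.67): to s=0 gives 117 → no gain ✓; to s=3.8 gives 146 − 4.3×3.8 = 129.66 → no gain ✓.
Low-ability (own payoff 117): to s=3.8 gives 146 − 27.1×3.8 = 43.02 → no gain ✓; to s=13.1 gives 192 − 27.1×13.1 = -163.01 → no gain ✓.
5 of the 6 constraints hold; not an equilibrium.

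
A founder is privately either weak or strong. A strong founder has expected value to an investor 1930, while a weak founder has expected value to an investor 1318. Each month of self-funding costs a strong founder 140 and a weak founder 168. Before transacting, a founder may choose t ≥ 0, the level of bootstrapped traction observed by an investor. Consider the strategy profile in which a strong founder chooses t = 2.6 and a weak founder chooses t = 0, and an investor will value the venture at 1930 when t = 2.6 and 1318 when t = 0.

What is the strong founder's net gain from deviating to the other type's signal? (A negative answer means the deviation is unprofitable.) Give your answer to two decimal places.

-248.00

Playing t = 2.6 the strong founder receives 1930 − 140 × 2.6 = 1566.
Deviating to t = 0 yields 1318 instead.
Gain from deviating: 1318 − 1566 = -248.00.
The gain is negative, so the strong type's incentive-compatibility constraint is satisfied.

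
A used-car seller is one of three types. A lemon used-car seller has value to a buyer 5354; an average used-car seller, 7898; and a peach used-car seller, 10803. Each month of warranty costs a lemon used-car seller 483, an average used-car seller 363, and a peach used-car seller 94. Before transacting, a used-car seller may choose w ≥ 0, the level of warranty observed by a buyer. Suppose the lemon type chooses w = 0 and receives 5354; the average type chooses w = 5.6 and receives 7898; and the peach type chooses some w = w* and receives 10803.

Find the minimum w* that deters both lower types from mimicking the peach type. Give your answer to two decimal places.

13.60

Average type (on-path payoff 7898 − 363×5.6 = 5865.2) won't mimic when 5865.2 ≥ 10803 − 363·w*, i.e. w* ≥ 13.60.
Lemon type (on-path payoff 5354) won't mimic when 5354 ≥ 10803 − 483·w*, i.e. w* ≥ 11.28.
Both must hold, so w* = max(11.28, 13.60) = 13.60. The average type's constraint binds.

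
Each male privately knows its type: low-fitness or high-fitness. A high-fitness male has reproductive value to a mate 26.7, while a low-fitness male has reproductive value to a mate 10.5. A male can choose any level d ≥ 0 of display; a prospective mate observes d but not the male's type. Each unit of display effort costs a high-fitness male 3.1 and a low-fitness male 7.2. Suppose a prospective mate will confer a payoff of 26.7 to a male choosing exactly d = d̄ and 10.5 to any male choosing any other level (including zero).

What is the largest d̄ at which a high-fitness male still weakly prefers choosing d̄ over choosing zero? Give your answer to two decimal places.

Choosing d̄ yields the high-fitness type 26.7 − 3.1·d̄; choosing zero yields 10.5.
The high-fitness type is indifferent at 26.7 − 3.1·d̄ = 10.5, i.e. d̄ = (26.7 − 10.5) / 3.1 ≈ 5.23.
For any d̄ above 5.23 the high-fitness type would rather pool at zero, so separation collapses.

5.23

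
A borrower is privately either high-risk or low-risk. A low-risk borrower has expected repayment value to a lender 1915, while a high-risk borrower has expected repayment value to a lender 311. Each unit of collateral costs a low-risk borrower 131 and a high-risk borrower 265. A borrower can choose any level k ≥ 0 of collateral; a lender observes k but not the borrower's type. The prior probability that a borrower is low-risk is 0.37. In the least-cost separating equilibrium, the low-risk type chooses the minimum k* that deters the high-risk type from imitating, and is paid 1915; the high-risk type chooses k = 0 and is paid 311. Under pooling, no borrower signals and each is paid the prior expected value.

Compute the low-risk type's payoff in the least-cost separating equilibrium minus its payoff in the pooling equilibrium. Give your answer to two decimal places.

Least-cost separating signal: k* solves 311 = 1915 − 265·k*, so k* = (1915 − 311)/265 ≈ 6.0528.
Low-risk type's separating payoff: 1915 − 131 × k* = 1915 − 131 × (1915 − 311)/265 = 1915 − 210124/265 ≈ 1122.0792.
Pooling payoff: 0.37 × 1915 + 0.63 × 311 = 904.48.
Difference: 1122.0792 − 904.48 = 217.5992, i.e. 217.60 to two decimal places.
The low-risk type prefers to separate.

217.60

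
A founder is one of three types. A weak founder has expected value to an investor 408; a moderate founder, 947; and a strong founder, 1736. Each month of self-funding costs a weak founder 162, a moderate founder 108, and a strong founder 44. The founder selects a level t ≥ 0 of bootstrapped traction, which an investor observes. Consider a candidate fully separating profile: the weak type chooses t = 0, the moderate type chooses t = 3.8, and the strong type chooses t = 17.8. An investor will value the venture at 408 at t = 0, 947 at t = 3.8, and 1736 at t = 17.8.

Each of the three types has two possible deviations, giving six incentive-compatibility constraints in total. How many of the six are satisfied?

Moderate (own payoff 947 − 108×3.8 = 536.6): to t=0 gives 408 → no gain ✓; to t=17.8 gives 1736 − 108×17.8 = -186.4 → no gain ✓.
Weak (own payoff 408): to t=3.8 gives 947 − 162×3.8 = 331.4 → no gain ✓; to t=17.8 gives 1736 − 162×17.8 = -1147.6 → no gain ✓.
Strong (own payoff 1736 − 44×17.8 = 952.8): to t=0 gives 408 → no gain ✓; to t=3.8 gives 947 − 44×3.8 = 779.8 → no gain ✓.
6 of the 6 constraints hold; this profile is a separating equilibrium.

6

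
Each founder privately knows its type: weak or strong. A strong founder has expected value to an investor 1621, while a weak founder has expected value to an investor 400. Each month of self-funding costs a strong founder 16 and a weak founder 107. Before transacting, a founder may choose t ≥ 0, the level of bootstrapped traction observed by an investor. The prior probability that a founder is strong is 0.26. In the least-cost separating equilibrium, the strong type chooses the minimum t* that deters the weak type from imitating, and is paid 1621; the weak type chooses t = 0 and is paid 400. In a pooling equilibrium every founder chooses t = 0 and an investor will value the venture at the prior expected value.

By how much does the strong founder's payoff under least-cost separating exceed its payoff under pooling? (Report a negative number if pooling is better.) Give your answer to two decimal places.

720.96

Least-cost separating signal: t* solves 400 = 1621 − 107·t*, so t* = (1621 − 400)/107 ≈ 11.4112.
Strong type's separating payoff: 1621 − 16 × t* = 1621 − 16 × (1621 − 400)/107 = 1621 − 19536/107 ≈ 1438.4206.
Pooling payoff: 0.26 × 1621 + 0.74 × 400 = 717.46.
Difference: 1438.4206 − 717.46 = 720.9606, i.e. 720.96 to two decimal places.
The strong type prefers to separate.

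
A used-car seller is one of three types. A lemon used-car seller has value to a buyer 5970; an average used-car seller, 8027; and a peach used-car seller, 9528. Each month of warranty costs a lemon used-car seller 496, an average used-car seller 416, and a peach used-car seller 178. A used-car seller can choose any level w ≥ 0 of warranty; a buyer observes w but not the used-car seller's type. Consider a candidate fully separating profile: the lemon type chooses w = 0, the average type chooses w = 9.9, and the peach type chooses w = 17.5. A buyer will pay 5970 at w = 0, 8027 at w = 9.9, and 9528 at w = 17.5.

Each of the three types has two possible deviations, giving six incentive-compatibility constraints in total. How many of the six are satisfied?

5

Average (own payoff 8027 − 416×9.9 = 3908.6): to w=0 gives 5970 → profitable ✗; to w=17.5 gives 9528 − 416×17.5 = 2248 → no gain ✓.
Lemon (own payoff 5970): to w=9.9 gives 8027 − 496×9.9 = 3116.6 → no gain ✓; to w=17.5 gives 9528 − 496×17.5 = 848 → no gain ✓.
Peach (own payoff 9528 − 178×17.5 = 6413): to w=0 gives 5970 → no gain ✓; to w=9.9 gives 8027 − 178×9.9 = 6264.8 → no gain ✓.
5 of the 6 constraints hold; not an equilibrium.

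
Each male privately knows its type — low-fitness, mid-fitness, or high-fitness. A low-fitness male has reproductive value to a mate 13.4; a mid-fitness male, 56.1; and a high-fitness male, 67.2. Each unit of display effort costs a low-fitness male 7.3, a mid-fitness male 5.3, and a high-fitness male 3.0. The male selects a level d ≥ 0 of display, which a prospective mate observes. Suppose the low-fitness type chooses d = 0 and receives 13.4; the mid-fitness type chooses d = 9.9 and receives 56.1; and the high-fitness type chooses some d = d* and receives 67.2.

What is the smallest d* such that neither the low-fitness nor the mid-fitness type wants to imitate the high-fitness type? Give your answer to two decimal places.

Mid-fitness type (on-path payoff 56.1 − 5.3×9.9 = 3.63) won't mimic when 3.63 ≥ 67.2 − 5.3·d*, i.e. d* ≥ 11.99.
Low-fitness type (on-path payoff 13.4) won't mimic when 13.4 ≥ 67.2 − 7.3·d*, i.e. d* ≥ 7.37.
Both must hold, so d* = max(7.37, 11.99) = 11.99. The mid-fitness type's constraint binds.

11.99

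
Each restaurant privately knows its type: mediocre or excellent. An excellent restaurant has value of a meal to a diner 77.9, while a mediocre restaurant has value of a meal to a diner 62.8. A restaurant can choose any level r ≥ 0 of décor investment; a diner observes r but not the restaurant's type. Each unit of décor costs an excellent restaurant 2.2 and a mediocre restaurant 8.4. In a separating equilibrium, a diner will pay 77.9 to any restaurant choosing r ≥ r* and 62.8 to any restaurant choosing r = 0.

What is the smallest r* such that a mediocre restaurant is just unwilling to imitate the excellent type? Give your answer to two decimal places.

A mediocre restaurant choosing r = 0 receives 62.8.
Imitating at r* instead would pay 77.9 at cost 8.4·r*, netting 77.9 − 8.4·r*.
Indifference: 62.8 = 77.9 − 8.4·r*, so r* = (77.9 − 62.8) / 8.4 ≈ 1.80.
This is the mediocre type's binding incentive-compatibility constraint; any r ≥ 1.80 sustains separation on that side.

1.80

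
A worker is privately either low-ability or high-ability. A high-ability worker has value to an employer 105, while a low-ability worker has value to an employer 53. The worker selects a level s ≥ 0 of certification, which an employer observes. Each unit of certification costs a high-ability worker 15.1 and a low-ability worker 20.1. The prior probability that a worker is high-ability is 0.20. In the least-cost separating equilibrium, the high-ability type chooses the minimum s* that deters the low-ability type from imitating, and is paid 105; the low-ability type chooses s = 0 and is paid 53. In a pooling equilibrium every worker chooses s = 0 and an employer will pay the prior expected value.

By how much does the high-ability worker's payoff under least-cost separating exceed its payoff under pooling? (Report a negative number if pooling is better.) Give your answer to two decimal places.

Least-cost separating signal: s* solves 53 = 105 − 20.1·s*, so s* = (105 − 53)/20.1 ≈ 2.5871.
High-ability type's separating payoff: 105 − 15.1 × s* = 105 − 15.1 × (105 − 53)/20.1 = 105 − 785.2/20.1 ≈ 65.9353.
Pooling payoff: 0.20 × 105 + 0.80 × 53 = 63.4.
Difference: 65.9353 − 63.4 = 2.5353, i.e. 2.54 to two decimal places.
The high-ability type prefers to separate.

2.54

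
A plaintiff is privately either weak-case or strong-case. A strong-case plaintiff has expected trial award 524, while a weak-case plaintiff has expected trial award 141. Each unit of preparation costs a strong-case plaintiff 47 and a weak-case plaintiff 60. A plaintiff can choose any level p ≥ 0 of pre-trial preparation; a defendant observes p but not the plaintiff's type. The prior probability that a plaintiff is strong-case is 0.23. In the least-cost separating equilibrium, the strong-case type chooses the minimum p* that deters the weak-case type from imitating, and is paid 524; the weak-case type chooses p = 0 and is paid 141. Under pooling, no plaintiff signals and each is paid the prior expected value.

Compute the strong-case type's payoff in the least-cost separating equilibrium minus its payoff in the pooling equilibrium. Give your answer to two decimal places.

Least-cost separating signal: p* solves 141 = 524 − 60·p*, so p* = (524 − 141)/60 ≈ 6.3833.
Strong-case type's separating payoff: 524 − 47 × p* = 524 − 47 × (524 − 141)/60 = 524 − 18001/60 ≈ 223.9833.
Pooling payoff: 0.23 × 524 + 0.77 × 141 = 229.09.
Difference: 223.9833 − 229.09 = -5.1067, i.e. -5.11 to two decimal places.
The strong-case type would prefer the pooling outcome.

-5.11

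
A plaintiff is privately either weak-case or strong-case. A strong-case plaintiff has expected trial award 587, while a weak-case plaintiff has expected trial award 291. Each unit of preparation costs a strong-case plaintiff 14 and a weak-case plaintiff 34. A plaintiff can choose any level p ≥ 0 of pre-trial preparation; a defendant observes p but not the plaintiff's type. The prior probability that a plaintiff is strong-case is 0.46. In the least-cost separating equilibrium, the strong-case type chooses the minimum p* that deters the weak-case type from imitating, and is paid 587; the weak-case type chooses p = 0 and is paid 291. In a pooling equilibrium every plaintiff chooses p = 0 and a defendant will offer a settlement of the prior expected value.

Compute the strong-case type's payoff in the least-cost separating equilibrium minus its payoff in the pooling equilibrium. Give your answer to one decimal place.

Least-cost separating signal: p* solves 291 = 587 − 34·p*, so p* = (587 − 291)/34 ≈ 8.7059.
Strong-case type's separating payoff: 587 − 14 × p* = 587 − 14 × (587 − 291)/34 = 587 − 4144/34 ≈ 465.118.
Pooling payoff: 0.46 × 587 + 0.54 × 291 = 427.16.
Difference: 465.118 − 427.16 = 37.958, i.e. 38.0 to one decimal place.
The strong-case type prefers to separate.

38.0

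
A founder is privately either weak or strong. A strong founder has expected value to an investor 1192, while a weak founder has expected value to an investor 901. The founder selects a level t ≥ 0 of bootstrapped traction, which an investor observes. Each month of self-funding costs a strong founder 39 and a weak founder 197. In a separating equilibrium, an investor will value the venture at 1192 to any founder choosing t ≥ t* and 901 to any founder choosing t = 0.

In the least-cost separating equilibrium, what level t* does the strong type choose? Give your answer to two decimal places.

A weak founder choosing t = 0 receives 901.
Imitating at t* instead would pay 1192 at cost 197·t*, netting 1192 − 197·t*.
Indifference: 901 = 1192 − 197·t*, so t* = (1192 − 901) / 197 ≈ 1.48.
This is the weak type's binding incentive-compatibility constraint; any t ≥ 1.48 sustains separation on that side.

1.48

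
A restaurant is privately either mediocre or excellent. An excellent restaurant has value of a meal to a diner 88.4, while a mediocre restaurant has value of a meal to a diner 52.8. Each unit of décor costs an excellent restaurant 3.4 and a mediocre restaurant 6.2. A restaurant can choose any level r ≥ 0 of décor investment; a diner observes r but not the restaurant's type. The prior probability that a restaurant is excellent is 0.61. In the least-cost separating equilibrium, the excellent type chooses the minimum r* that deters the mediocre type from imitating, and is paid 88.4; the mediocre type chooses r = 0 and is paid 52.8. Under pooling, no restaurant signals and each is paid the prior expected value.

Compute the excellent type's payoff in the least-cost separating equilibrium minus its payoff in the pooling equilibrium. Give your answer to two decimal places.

-5.64

Least-cost separating signal: r* solves 52.8 = 88.4 − 6.2·r*, so r* = (88.4 − 52.8)/6.2 ≈ 5.7419.
Excellent type's separating payoff: 88.4 − 3.4 × r* = 88.4 − 3.4 × (88.4 − 52.8)/6.2 = 88.4 − 121.04/6.2 ≈ 68.8774.
Pooling payoff: 0.61 × 88.4 + 0.39 × 52.8 = 74.516.
Difference: 68.8774 − 74.516 = -5.6386, i.e. -5.64 to two decimal places.
The excellent type would prefer the pooling outcome.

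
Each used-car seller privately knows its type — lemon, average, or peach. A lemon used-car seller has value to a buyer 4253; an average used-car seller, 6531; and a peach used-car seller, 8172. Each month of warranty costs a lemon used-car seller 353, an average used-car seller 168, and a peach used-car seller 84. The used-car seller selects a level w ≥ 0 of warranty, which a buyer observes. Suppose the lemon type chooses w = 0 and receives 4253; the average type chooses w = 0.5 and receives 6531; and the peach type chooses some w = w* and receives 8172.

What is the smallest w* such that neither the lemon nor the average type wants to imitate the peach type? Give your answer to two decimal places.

Lemon type (on-path payoff 4253) won't mimic when 4253 ≥ 8172 − 353·w*, i.e. w* ≥ 11.10.
Average type (on-path payoff 6531 − 168×0.5 = 6447) won't mimic when 6447 ≥ 8172 − 168·w*, i.e. w* ≥ 10.27.
Both must hold, so w* = max(11.10, 10.27) = 11.10. The lemon type's constraint binds.

11.10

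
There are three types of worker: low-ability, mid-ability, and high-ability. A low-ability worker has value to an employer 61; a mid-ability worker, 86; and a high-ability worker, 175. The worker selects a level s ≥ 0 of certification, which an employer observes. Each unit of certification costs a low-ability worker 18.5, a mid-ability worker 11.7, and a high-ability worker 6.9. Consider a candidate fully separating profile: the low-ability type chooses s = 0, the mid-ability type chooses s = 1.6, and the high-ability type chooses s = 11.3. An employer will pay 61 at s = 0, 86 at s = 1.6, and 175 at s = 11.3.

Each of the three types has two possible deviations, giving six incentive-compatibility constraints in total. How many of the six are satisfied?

6

Low-ability (own payoff 61): to s=1.6 gives 86 − 18.5×1.6 = 56.4 → no gain ✓; to s=11.3 gives 175 − 18.5×11.3 = -34.05 → no gain ✓.
Mid-ability (own payoff 86 − 11.7×1.6 = 67.28): to s=0 gives 61 → no gain ✓; to s=11.3 gives 175 − 11.7×11.3 = 42.79 → no gain ✓.
High-ability (own payoff 175 − 6.9×11.3 = 97.03): to s=0 gives 61 → no gain ✓; to s=1.6 gives 86 − 6.9×1.6 = 74.96 → no gain ✓.
6 of the 6 constraints hold; this profile is a separating equilibrium.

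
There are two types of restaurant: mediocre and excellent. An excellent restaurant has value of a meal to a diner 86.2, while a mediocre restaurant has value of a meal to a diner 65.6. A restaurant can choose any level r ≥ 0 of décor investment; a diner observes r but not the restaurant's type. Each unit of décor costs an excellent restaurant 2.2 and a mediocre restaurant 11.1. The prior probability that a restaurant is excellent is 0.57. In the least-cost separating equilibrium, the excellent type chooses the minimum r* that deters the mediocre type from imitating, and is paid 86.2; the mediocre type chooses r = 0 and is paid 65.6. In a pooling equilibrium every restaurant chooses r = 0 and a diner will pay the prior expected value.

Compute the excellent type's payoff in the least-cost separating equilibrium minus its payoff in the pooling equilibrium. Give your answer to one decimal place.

4.8

Least-cost separating signal: r* solves 65.6 = 86.2 − 11.1·r*, so r* = (86.2 − 65.6)/11.1 ≈ 1.8559.
Excellent type's separating payoff: 86.2 − 2.2 × r* = 86.2 − 2.2 × (86.2 − 65.6)/11.1 = 86.2 − 45.32/11.1 ≈ 82.117.
Pooling payoff: 0.57 × 86.2 + 0.43 × 65.6 = 77.342.
Difference: 82.117 − 77.342 = 4.775, i.e. 4.8 to one decimal place.
The excellent type prefers to separate.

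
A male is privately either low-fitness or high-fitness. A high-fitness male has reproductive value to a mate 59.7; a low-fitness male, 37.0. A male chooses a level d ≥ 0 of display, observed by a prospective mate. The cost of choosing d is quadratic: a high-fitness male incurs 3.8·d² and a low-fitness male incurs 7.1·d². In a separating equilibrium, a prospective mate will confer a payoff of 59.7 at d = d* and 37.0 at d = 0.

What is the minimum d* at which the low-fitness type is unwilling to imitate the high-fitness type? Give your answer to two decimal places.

1.79

The low-fitness type at d = 0 receives 37.0; imitating at d* yields 59.7 − 7.1·d*².
Indifference: 37.0 = 59.7 − 7.1·d*², so d*² = (59.7 − 37.0) / 7.1 ≈ 3.1972.
d* = √3.1972 ≈ 1.79.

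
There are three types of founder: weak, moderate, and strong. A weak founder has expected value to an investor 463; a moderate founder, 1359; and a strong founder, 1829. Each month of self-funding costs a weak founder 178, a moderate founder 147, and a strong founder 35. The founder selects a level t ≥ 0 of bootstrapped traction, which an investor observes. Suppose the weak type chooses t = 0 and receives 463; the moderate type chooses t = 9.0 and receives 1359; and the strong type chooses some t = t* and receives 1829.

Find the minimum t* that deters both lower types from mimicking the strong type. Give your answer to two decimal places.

Weak type (on-path payoff 463) won't mimic when 463 ≥ 1829 − 178·t*, i.e. t* ≥ 7.67.
Moderate type (on-path payoff 1359 − 147×9.0 = 36) won't mimic when 36 ≥ 1829 − 147·t*, i.e. t* ≥ 12.20.
Both must hold, so t* = max(7.67, 12.20) = 12.20. The moderate type's constraint binds.

12.20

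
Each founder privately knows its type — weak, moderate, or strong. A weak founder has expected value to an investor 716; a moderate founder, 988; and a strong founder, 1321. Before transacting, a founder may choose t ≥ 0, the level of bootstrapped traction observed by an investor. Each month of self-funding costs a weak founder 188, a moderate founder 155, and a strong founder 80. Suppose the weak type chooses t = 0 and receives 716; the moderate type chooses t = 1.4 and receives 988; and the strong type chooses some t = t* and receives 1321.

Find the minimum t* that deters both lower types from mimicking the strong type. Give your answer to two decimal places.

Weak type (on-path payoff 716) won't mimic when 716 ≥ 1321 − 188·t*, i.e. t* ≥ 3.22.
Moderate type (on-path payoff 988 − 155×1.4 = 771) won't mimic when 771 ≥ 1321 − 155·t*, i.e. t* ≥ 3.55.
Both must hold, so t* = max(3.22, 3.55) = 3.55. The moderate type's constraint binds.

3.55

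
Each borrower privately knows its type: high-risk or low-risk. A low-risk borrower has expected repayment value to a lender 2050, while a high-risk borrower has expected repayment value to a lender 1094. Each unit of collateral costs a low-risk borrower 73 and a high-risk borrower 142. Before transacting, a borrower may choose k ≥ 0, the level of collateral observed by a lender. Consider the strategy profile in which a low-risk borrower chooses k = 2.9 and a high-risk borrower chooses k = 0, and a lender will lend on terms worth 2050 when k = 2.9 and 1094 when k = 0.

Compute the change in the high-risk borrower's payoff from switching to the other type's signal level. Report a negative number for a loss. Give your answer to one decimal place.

Playing k = 0 the high-risk borrower receives 1094.
Deviating to k = 2.9 brings payment 2050 at cost 142 × 2.9 = 411.8, netting 1638.2.
Gain from deviating: 1638.2 − 1094 = 544.2.
The gain is positive, so the high-risk type's incentive-compatibility constraint is violated — this profile is not a separating equilibrium.

544.2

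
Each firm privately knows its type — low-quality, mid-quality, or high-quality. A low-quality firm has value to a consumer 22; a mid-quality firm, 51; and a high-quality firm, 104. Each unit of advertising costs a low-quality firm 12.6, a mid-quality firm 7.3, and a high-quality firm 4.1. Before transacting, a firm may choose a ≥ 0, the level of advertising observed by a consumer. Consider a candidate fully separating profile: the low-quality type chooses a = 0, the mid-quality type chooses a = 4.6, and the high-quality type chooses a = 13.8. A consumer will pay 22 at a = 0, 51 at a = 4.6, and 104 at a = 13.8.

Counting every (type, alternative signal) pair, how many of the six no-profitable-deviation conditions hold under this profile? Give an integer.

High-quality (own payoff 104 − 4.1×13.8 = 47.42): to a=0 gives 22 → no gain ✓; to a=4.6 gives 51 − 4.1×4.6 = 32.14 → no gain ✓.
Mid-quality (own payoff 51 − 7.3×4.6 = 17.42): to a=0 gives 22 → profitable ✗; to a=13.8 gives 104 − 7.3×13.8 = 3.26 → no gain ✓.
Low-quality (own payoff 22): to a=4.6 gives 51 − 12.6×4.6 = -6.96 → no gain ✓; to a=13.8 gives 104 − 12.6×13.8 = -69.88 → no gain ✓.
5 of the 6 constraints hold; not an equilibrium.

5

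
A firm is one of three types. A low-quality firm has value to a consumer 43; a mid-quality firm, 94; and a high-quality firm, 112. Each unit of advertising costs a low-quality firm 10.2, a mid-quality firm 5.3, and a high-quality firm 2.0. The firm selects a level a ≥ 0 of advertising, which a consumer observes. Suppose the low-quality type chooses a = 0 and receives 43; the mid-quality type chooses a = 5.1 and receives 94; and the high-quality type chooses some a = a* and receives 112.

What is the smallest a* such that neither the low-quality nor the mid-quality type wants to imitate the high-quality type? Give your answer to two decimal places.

Low-quality type (on-path payoff 43) won't mimic when 43 ≥ 112 − 10.2·a*, i.e. a* ≥ 6.76.
Mid-quality type (on-path payoff 94 − 5.3×5.1 = 66.97) won't mimic when 66.97 ≥ 112 − 5.3·a*, i.e. a* ≥ 8.50.
Both must hold, so a* = max(6.76, 8.50) = 8.50. The mid-quality type's constraint binds.

8.50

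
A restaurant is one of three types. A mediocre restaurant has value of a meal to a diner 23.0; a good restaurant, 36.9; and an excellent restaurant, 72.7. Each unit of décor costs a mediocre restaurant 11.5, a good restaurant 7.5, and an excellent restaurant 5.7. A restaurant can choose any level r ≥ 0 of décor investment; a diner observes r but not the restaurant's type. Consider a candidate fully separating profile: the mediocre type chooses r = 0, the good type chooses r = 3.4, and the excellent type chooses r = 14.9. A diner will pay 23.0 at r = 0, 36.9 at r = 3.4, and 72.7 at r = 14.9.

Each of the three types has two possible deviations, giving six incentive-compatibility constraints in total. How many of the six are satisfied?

3

Excellent (own payoff 72.7 − 5.7×14.9 = -12.23): to r=0 gives 23.0 → profitable ✗; to r=3.4 gives 36.9 − 5.7×3.4 = 17.52 → profitable ✗.
Good (own payoff 36.9 − 7.5×3.4 = 11.4): to r=0 gives 23.0 → profitable ✗; to r=14.9 gives 72.7 − 7.5×14.9 = -39.05 → no gain ✓.
Mediocre (own payoff 23.0): to r=3.4 gives 36.9 − 11.5×3.4 = -2.2 → no gain ✓; to r=14.9 gives 72.7 − 11.5×14.9 = -98.65 → no gain ✓.
3 of the 6 constraints hold; not an equilibrium.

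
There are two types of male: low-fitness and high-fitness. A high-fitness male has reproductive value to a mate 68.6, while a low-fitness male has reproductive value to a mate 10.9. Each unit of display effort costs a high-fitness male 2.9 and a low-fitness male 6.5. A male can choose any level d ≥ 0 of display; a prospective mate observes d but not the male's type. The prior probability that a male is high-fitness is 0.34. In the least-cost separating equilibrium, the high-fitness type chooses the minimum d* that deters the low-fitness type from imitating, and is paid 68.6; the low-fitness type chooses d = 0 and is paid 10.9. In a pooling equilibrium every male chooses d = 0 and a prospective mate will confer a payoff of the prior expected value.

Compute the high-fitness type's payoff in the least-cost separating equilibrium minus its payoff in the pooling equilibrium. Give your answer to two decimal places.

12.34

Least-cost separating signal: d* solves 10.9 = 68.6 − 6.5·d*, so d* = (68.6 − 10.9)/6.5 ≈ 8.8769.
High-fitness type's separating payoff: 68.6 − 2.9 × d* = 68.6 − 2.9 × (68.6 − 10.9)/6.5 = 68.6 − 167.33/6.5 ≈ 42.8569.
Pooling payoff: 0.34 × 68.6 + 0.66 × 10.9 = 30.518.
Difference: 42.8569 − 30.518 = 12.3389, i.e. 12.34 to two decimal places.
The high-fitness type prefers to separate.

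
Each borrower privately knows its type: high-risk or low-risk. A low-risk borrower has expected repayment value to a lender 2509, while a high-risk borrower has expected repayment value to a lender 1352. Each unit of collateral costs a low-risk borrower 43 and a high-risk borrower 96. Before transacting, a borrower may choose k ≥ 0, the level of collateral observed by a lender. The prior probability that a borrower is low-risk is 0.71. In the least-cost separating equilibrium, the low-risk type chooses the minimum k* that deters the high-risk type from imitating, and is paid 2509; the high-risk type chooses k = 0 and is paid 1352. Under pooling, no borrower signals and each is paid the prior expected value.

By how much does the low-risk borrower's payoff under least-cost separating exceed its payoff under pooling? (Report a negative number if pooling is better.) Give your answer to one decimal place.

-182.7

Least-cost separating signal: k* solves 1352 = 2509 − 96·k*, so k* = (2509 − 1352)/96 ≈ 12.0521.
Low-risk type's separating payoff: 2509 − 43 × k* = 2509 − 43 × (2509 − 1352)/96 = 2509 − 49751/96 ≈ 1990.760.
Pooling payoff: 0.71 × 2509 + 0.29 × 1352 = 2173.47.
Difference: 1990.760 − 2173.47 = -182.71, i.e. -182.7 to one decimal place.
The low-risk type would prefer the pooling outcome.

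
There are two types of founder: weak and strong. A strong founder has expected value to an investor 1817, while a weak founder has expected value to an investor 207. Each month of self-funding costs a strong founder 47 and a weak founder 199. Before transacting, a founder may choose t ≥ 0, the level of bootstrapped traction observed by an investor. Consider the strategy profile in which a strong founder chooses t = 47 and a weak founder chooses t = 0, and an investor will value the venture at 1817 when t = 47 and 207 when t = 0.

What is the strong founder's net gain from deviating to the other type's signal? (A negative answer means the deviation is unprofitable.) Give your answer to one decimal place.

Playing t = 47 the strong founder receives 1817 − 47 × 47 = -392.
Deviating to t = 0 yields 207 instead.
Gain from deviating: 207 − (-392) = 599.0.
The gain is positive, so the strong type's incentive-compatibility constraint is violated — this profile is not a separating equilibrium.

599.0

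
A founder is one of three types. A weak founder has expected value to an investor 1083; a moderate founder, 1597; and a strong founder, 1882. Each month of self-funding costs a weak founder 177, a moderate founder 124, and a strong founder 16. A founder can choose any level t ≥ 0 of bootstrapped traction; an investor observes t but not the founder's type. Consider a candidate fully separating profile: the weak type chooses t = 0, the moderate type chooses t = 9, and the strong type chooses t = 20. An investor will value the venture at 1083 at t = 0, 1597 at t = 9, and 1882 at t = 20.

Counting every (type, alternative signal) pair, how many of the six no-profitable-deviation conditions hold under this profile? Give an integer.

Strong (own payoff 1882 − 16×20 = 1562): to t=0 gives 1083 → no gain ✓; to t=9 gives 1597 − 16×9 = 1453 → no gain ✓.
Weak (own payoff 1083): to t=9 gives 1597 − 177×9 = 4 → no gain ✓; to t=20 gives 1882 − 177×20 = -1658 → no gain ✓.
Moderate (own payoff 1597 − 124×9 = 481): to t=0 gives 1083 → profitable ✗; to t=20 gives 1882 − 124×20 = -598 → no gain ✓.
5 of the 6 constraints hold; not an equilibrium.

5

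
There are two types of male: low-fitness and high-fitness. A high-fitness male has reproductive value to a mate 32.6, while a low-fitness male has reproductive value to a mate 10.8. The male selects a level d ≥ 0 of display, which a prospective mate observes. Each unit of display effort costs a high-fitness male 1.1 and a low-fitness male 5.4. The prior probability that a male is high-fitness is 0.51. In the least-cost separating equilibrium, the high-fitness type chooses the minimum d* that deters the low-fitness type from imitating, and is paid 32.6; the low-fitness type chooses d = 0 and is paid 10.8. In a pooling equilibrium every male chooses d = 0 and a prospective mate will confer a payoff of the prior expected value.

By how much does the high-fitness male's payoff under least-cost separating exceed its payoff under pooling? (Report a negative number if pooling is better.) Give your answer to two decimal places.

6.24

Least-cost separating signal: d* solves 10.8 = 32.6 − 5.4·d*, so d* = (32.6 − 10.8)/5.4 ≈ 4.0370.
High-fitness type's separating payoff: 32.6 − 1.1 × d* = 32.6 − 1.1 × (32.6 − 10.8)/5.4 = 32.6 − 23.98/5.4 ≈ 28.1593.
Pooling payoff: 0.51 × 32.6 + 0.49 × 10.8 = 21.918.
Difference: 28.1593 − 21.918 = 6.2413, i.e. 6.24 to two decimal places.
The high-fitness type prefers to separate.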